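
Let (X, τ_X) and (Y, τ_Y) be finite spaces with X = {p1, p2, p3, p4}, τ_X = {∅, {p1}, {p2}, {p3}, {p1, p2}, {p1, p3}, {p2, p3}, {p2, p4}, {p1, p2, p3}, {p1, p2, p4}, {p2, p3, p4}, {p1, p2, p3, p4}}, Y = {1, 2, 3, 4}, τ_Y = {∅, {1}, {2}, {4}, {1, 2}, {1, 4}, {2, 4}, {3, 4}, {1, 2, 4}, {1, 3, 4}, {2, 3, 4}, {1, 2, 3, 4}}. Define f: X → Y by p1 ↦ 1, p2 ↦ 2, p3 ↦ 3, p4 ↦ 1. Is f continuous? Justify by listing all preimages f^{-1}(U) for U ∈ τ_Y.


f is NOT continuous.

Compute f^{-1}(U) for each U ∈ τ_Y:
  U = ∅: f^{-1}(U) = ∅ ∈ τ_X ✓.
  U = {1}: f^{-1}(U) = {p1, p4} ∉ τ_X ✗.
  U = {2}: f^{-1}(U) = {p2} ∈ τ_X ✓.
  U = {4}: f^{-1}(U) = ∅ ∈ τ_X ✓.
  U = {1, 2}: f^{-1}(U) = {p1, p2, p4} ∈ τ_X ✓.
  U = {1, 4}: f^{-1}(U) = {p1, p4} ∉ τ_X ✗.
  U = {2, 4}: f^{-1}(U) = {p2} ∈ τ_X ✓.
  U = {3, 4}: f^{-1}(U) = {p3} ∈ τ_X ✓.
  U = {1, 2, 4}: f^{-1}(U) = {p1, p2, p4} ∈ τ_X ✓.
  U = {1, 3, 4}: f^{-1}(U) = {p1, p3, p4} ∉ τ_X ✗.
  U = {2, 3, 4}: f^{-1}(U) = {p2, p3} ∈ τ_X ✓.
  U = {1, 2, 3, 4}: f^{-1}(U) = {p1, p2, p3, p4} ∈ τ_X ✓.
Found U = {1} with f^{-1}(U) = {p1, p4} not in τ_X. Therefore f is NOT continuous.


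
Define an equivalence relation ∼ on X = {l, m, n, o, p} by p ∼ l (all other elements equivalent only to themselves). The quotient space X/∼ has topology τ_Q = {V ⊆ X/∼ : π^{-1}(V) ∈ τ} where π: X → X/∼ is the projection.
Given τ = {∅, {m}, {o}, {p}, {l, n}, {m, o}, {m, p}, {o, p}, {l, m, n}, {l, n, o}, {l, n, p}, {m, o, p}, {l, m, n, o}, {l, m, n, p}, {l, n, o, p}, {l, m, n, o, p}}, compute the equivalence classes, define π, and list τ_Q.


X/∼ = {[l=p], [m], [n], [o]}; |τ_Q| = 8.

Equivalence classes: [l=p], [m], [n], [o].
Quotient map π: X → X/∼ sends l ↦ [l=p], m ↦ [m], n ↦ [n], o ↦ [o], p ↦ [l=p].
For each subset V ⊆ X/∼, compute π^{-1}(V) ⊆ X and check whether π^{-1}(V) ∈ τ. V is open in τ_Q iff π^{-1}(V) ∈ τ.
  V = {}: π^{-1}(V) = ∅ ∈ τ ✓.
  V = {[l=p]}: π^{-1}(V) = {l, p} ∉ τ ✗.
  V = {[m]}: π^{-1}(V) = {m} ∈ τ ✓.
  V = {[l=p], [m]}: π^{-1}(V) = {l, m, p} ∉ τ ✗.
  V = {[n]}: π^{-1}(V) = {n} ∉ τ ✗.
  V = {[l=p], [n]}: π^{-1}(V) = {l, n, p} ∈ τ ✓.
  V = {[m], [n]}: π^{-1}(V) = {m, n} ∉ τ ✗.
  V = {[l=p], [m], [n]}: π^{-1}(V) = {l, m, n, p} ∈ τ ✓.
  V = {[o]}: π^{-1}(V) = {o} ∈ τ ✓.
  V = {[l=p], [o]}: π^{-1}(V) = {l, o, p} ∉ τ ✗.
  V = {[m], [o]}: π^{-1}(V) = {m, o} ∈ τ ✓.
  V = {[l=p], [m], [o]}: π^{-1}(V) = {l, m, o, p} ∉ τ ✗.
  V = {[n], [o]}: π^{-1}(V) = {n, o} ∉ τ ✗.
  V = {[l=p], [n], [o]}: π^{-1}(V) = {l, n, o, p} ∈ τ ✓.
  V = {[m], [n], [o]}: π^{-1}(V) = {m, n, o} ∉ τ ✗.
  V = {[l=p], [m], [n], [o]}: π^{-1}(V) = {l, m, n, o, p} ∈ τ ✓.
Open sets in the quotient: τ_Q = {{}, {[m]}, {[l=p], [n]}, {[l=p], [m], [n]}, {[o]}, {[m], [o]}, {[l=p], [n], [o]}, {[l=p], [m], [n], [o]}} (8 elements).


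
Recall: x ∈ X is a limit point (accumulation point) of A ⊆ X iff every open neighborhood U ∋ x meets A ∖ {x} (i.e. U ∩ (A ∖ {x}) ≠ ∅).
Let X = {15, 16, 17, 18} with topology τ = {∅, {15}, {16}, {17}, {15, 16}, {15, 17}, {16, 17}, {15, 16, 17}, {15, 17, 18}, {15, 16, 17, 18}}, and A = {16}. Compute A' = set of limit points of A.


A' = ∅

For each x ∈ X, list the open sets U ∈ τ with x ∈ U, then check whether U ∩ (A ∖ {x}) ≠ ∅ for every such U.
  x = 15: open {15} ∋ x has {15} ∩ (A ∖ {15}) = ∅, so x is NOT a limit point.
  x = 16: open {16} ∋ x has {16} ∩ (A ∖ {16}) = ∅, so x is NOT a limit point.
  x = 17: open {17} ∋ x has {17} ∩ (A ∖ {17}) = ∅, so x is NOT a limit point.
  x = 18: open {15, 17, 18} ∋ x has {15, 17, 18} ∩ (A ∖ {18}) = ∅, so x is NOT a limit point.
Collecting: A' = ∅.


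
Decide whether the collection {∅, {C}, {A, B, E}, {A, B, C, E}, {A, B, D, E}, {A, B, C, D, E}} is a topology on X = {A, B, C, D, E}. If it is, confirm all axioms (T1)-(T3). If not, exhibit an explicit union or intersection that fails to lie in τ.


τ IS a topology on X.

Axiom (T1): ∅ ∈ τ? Yes; X ∈ τ? Yes.
Axiom (T2/T3): check pairwise unions and intersections of members of τ.
All pairwise intersections and unions checked — each lies in τ. Therefore τ satisfies (T1), (T2), (T3): it IS a topology on X.


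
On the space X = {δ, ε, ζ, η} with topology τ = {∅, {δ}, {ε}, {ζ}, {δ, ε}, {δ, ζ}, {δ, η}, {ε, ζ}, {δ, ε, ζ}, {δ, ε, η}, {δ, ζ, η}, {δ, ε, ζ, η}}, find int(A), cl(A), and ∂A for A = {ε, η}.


int(A) = {ε}, cl(A) = {ε, η}, ∂A = {η}.

Closed sets in (X, τ) are complements of opens:
  closed(X, τ) = {∅, {ε}, {ζ}, {η}, {δ, η}, {ε, ζ}, {ε, η}, {ζ, η}, {δ, ε, η}, {δ, ζ, η}, {ε, ζ, η}, {δ, ε, ζ, η}}.
int(A) = ⋃ {U ∈ τ : U ⊆ A}. Opens contained in A: ∅, {ε}.
Taking the union of these: int(A) = {ε}.
cl(A) = ⋂ {C closed : A ⊆ C}. Closed sets containing A: {ε, η}, {δ, ε, η}, {ε, ζ, η}, {δ, ε, ζ, η}.
Intersecting these: cl(A) = {ε, η}.
∂A = cl(A) ∖ int(A) = {ε, η} ∖ {ε} = {η}.


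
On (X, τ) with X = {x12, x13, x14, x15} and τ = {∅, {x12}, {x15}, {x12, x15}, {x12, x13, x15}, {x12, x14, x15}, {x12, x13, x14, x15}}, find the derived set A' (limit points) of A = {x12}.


A' = {x13, x14}

For each x ∈ X, list the open sets U ∈ τ with x ∈ U, then check whether U ∩ (A ∖ {x}) ≠ ∅ for every such U.
  x = x12: open {x12} ∋ x has {x12} ∩ (A ∖ {x12}) = ∅, so x is NOT a limit point.
  x = x13: opens ∋ x are {x12, x13, x15}, {x12, x13, x14, x15}; each meets A ∖ {x13}, so x IS a limit point.
  x = x14: opens ∋ x are {x12, x14, x15}, {x12, x13, x14, x15}; each meets A ∖ {x14}, so x IS a limit point.
  x = x15: open {x15} ∋ x has {x15} ∩ (A ∖ {x15}) = ∅, so x is NOT a limit point.
Collecting: A' = {x13, x14}.


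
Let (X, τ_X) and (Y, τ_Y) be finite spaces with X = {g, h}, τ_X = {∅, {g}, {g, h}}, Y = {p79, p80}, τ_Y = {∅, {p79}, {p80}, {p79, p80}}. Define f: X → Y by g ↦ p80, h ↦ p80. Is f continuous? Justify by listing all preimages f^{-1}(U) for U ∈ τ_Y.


f IS continuous.

Compute f^{-1}(U) for each U ∈ τ_Y:
  U = ∅: f^{-1}(U) = ∅ ∈ τ_X ✓.
  U = {p79}: f^{-1}(U) = ∅ ∈ τ_X ✓.
  U = {p80}: f^{-1}(U) = {g, h} ∈ τ_X ✓.
  U = {p79, p80}: f^{-1}(U) = {g, h} ∈ τ_X ✓.
Every preimage lies in τ_X, so f IS continuous.


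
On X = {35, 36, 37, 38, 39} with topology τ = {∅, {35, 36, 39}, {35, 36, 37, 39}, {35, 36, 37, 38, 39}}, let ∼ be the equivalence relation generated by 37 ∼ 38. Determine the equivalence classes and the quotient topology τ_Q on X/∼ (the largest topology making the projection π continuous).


X/∼ = {[35], [36], [37=38], [39]}; |τ_Q| = 3.

Equivalence classes: [35], [36], [37=38], [39].
Quotient map π: X → X/∼ sends 35 ↦ [35], 36 ↦ [36], 37 ↦ [37=38], 38 ↦ [37=38], 39 ↦ [39].
For each subset V ⊆ X/∼, compute π^{-1}(V) ⊆ X and check whether π^{-1}(V) ∈ τ. V is open in τ_Q iff π^{-1}(V) ∈ τ.
  V = {}: π^{-1}(V) = ∅ ∈ τ ✓.
  V = {[35]}: π^{-1}(V) = {35} ∉ τ ✗.
  V = {[36]}: π^{-1}(V) = {36} ∉ τ ✗.
  V = {[35], [36]}: π^{-1}(V) = {35, 36} ∉ τ ✗.
  V = {[37=38]}: π^{-1}(V) = {37, 38} ∉ τ ✗.
  V = {[35], [37=38]}: π^{-1}(V) = {35, 37, 38} ∉ τ ✗.
  V = {[36], [37=38]}: π^{-1}(V) = {36, 37, 38} ∉ τ ✗.
  V = {[35], [36], [37=38]}: π^{-1}(V) = {35, 36, 37, 38} ∉ τ ✗.
  V = {[39]}: π^{-1}(V) = {39} ∉ τ ✗.
  V = {[35], [39]}: π^{-1}(V) = {35, 39} ∉ τ ✗.
  V = {[36], [39]}: π^{-1}(V) = {36, 39} ∉ τ ✗.
  V = {[35], [36], [39]}: π^{-1}(V) = {35, 36, 39} ∈ τ ✓.
  V = {[37=38], [39]}: π^{-1}(V) = {37, 38, 39} ∉ τ ✗.
  V = {[35], [37=38], [39]}: π^{-1}(V) = {35, 37, 38, 39} ∉ τ ✗.
  V = {[36], [37=38], [39]}: π^{-1}(V) = {36, 37, 38, 39} ∉ τ ✗.
  V = {[35], [36], [37=38], [39]}: π^{-1}(V) = {35, 36, 37, 38, 39} ∈ τ ✓.
Open sets in the quotient: τ_Q = {{}, {[35], [36], [39]}, {[35], [36], [37=38], [39]}} (3 elements).


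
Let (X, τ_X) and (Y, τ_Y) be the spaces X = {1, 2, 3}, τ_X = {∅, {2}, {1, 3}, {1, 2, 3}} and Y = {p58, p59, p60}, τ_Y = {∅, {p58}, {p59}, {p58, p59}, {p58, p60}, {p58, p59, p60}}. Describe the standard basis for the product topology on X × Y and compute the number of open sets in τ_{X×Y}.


Basis B = {∅ × ∅, {2} × {p58}, {2} × {p59}, {1, 3} × {p58}, {1, 3} × {p59}, {2} × {p58, p59}, {2} × {p58, p60}, {1, 2, 3} × {p58}, {1, 2, 3} × {p59}, {2} × {p58, p59, p60}, {1, 3} × {p58, p59}, {1, 3} × {p58, p60}, {1, 3} × {p58, p59, p60}, {1, 2, 3} × {p58, p59}, {1, 2, 3} × {p58, p60}, {1, 2, 3} × {p58, p59, p60}}; |τ_{X×Y}| = 36.

Enumerate products U × V with U ∈ τ_X, V ∈ τ_Y (deduplicated):
  ∅ × ∅ = {} (∅)
  {2} × {p58} = {(2,p58)}
  {2} × {p59} = {(2,p59)}
  {1, 3} × {p58} = {(1,p58), (3,p58)}
  {1, 3} × {p59} = {(1,p59), (3,p59)}
  {2} × {p58, p59} = {(2,p58), (2,p59)}
  {2} × {p58, p60} = {(2,p58), (2,p60)}
  {1, 2, 3} × {p58} = {(1,p58), (2,p58), (3,p58)}
  {1, 2, 3} × {p59} = {(1,p59), (2,p59), (3,p59)}
  {2} × {p58, p59, p60} = {(2,p58), (2,p59), (2,p60)}
  {1, 3} × {p58, p59} = {(1,p58), (1,p59), (3,p58), (3,p59)}
  {1, 3} × {p58, p60} = {(1,p58), (1,p60), (3,p58), (3,p60)}
  {1, 3} × {p58, p59, p60} = {(1,p58), (1,p59), (1,p60), (3,p58), (3,p59), (3,p60)}
  {1, 2, 3} × {p58, p59} = {(1,p58), (1,p59), (2,p58), (2,p59), (3,p58), (3,p59)}
  {1, 2, 3} × {p58, p60} = {(1,p58), (1,p60), (2,p58), (2,p60), (3,p58), (3,p60)}
  {1, 2, 3} × {p58, p59, p60} = {(1,p58), (1,p59), (1,p60), (2,p58), (2,p59), (2,p60), (3,p58), (3,p59), (3,p60)}
These 16 distinct sets form the basis B.
Close under arbitrary unions to get τ_{X×Y}; counting gives |τ_{X×Y}| = 36.


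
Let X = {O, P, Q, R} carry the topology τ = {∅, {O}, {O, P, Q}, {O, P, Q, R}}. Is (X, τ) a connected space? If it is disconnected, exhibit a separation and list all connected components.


(X, τ) is connected.

Find clopen sets (U ∈ τ with X ∖ U ∈ τ):
  U = ∅, X ∖ U = {O, P, Q, R} — both open, so U is clopen.
  U = {O, P, Q, R}, X ∖ U = ∅ — both open, so U is clopen.
Only trivial clopens (∅ and X) exist, so (X, τ) is connected.
Compute connected components by grouping points that agree on all clopens:
  component: {O, P, Q, R}


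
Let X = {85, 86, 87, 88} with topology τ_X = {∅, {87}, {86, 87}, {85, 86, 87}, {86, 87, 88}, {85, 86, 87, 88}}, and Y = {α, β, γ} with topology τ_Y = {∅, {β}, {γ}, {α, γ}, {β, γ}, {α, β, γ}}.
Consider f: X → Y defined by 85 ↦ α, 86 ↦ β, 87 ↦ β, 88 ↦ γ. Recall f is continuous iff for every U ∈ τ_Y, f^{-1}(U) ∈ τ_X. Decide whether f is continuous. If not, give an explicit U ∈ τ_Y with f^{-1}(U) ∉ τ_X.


f is NOT continuous.

Compute f^{-1}(U) for each U ∈ τ_Y:
  U = ∅: f^{-1}(U) = ∅ ∈ τ_X ✓.
  U = {β}: f^{-1}(U) = {86, 87} ∈ τ_X ✓.
  U = {γ}: f^{-1}(U) = {88} ∉ τ_X ✗.
  U = {α, γ}: f^{-1}(U) = {85, 88} ∉ τ_X ✗.
  U = {β, γ}: f^{-1}(U) = {86, 87, 88} ∈ τ_X ✓.
  U = {α, β, γ}: f^{-1}(U) = {85, 86, 87, 88} ∈ τ_X ✓.
Found U = {γ} with f^{-1}(U) = {88} not in τ_X. Therefore f is NOT continuous.


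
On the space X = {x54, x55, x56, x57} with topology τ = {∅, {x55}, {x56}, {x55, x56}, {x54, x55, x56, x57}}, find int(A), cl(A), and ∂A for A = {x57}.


int(A) = ∅, cl(A) = {x54, x57}, ∂A = {x54, x57}.

Closed sets in (X, τ) are complements of opens:
  closed(X, τ) = {∅, {x54, x57}, {x54, x55, x57}, {x54, x56, x57}, {x54, x55, x56, x57}}.
int(A) = ⋃ {U ∈ τ : U ⊆ A}. Opens contained in A: ∅.
Taking the union of these: int(A) = ∅.
cl(A) = ⋂ {C closed : A ⊆ C}. Closed sets containing A: {x54, x57}, {x54, x55, x57}, {x54, x56, x57}, {x54, x55, x56, x57}.
Intersecting these: cl(A) = {x54, x57}.
∂A = cl(A) ∖ int(A) = {x54, x57} ∖ ∅ = {x54, x57}.


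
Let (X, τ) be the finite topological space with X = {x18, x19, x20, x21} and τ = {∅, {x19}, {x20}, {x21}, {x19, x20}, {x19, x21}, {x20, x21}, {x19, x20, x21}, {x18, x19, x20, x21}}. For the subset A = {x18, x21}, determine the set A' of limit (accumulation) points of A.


A' = {x18}

For each x ∈ X, list the open sets U ∈ τ with x ∈ U, then check whether U ∩ (A ∖ {x}) ≠ ∅ for every such U.
  x = x18: opens ∋ x are {x18, x19, x20, x21}; each meets A ∖ {x18}, so x IS a limit point.
  x = x19: open {x19} ∋ x has {x19} ∩ (A ∖ {x19}) = ∅, so x is NOT a limit point.
  x = x20: open {x20} ∋ x has {x20} ∩ (A ∖ {x20}) = ∅, so x is NOT a limit point.
  x = x21: open {x21} ∋ x has {x21} ∩ (A ∖ {x21}) = ∅, so x is NOT a limit point.
Collecting: A' = {x18}.


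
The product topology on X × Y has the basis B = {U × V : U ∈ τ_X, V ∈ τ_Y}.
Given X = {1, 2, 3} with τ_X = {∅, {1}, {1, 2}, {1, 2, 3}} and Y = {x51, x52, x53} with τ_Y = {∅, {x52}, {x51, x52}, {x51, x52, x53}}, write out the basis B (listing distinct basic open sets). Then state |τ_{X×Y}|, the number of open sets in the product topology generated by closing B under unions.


Basis B = {∅ × ∅, {1} × {x52}, {1} × {x51, x52}, {1, 2} × {x52}, {1} × {x51, x52, x53}, {1, 2, 3} × {x52}, {1, 2} × {x51, x52}, {1, 2} × {x51, x52, x53}, {1, 2, 3} × {x51, x52}, {1, 2, 3} × {x51, x52, x53}}; |τ_{X×Y}| = 20.

Enumerate products U × V with U ∈ τ_X, V ∈ τ_Y (deduplicated):
  ∅ × ∅ = {} (∅)
  {1} × {x52} = {(1,x52)}
  {1} × {x51, x52} = {(1,x51), (1,x52)}
  {1, 2} × {x52} = {(1,x52), (2,x52)}
  {1} × {x51, x52, x53} = {(1,x51), (1,x52), (1,x53)}
  {1, 2, 3} × {x52} = {(1,x52), (2,x52), (3,x52)}
  {1, 2} × {x51, x52} = {(1,x51), (1,x52), (2,x51), (2,x52)}
  {1, 2} × {x51, x52, x53} = {(1,x51), (1,x52), (1,x53), (2,x51), (2,x52), (2,x53)}
  {1, 2, 3} × {x51, x52} = {(1,x51), (1,x52), (2,x51), (2,x52), (3,x51), (3,x52)}
  {1, 2, 3} × {x51, x52, x53} = {(1,x51), (1,x52), (1,x53), (2,x51), (2,x52), (2,x53), (3,x51), (3,x52), (3,x53)}
These 10 distinct sets form the basis B.
Close under arbitrary unions to get τ_{X×Y}; counting gives |τ_{X×Y}| = 20.


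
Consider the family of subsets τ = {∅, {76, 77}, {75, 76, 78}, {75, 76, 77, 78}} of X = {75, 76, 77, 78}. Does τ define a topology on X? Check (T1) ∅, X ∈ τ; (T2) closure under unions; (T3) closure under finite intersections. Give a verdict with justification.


τ is NOT a topology on X.

Axiom (T1): ∅ ∈ τ? Yes; X ∈ τ? Yes.
Axiom (T2/T3): check pairwise unions and intersections of members of τ.
Counterexample for (T3): {76, 77} ∩ {75, 76, 78} = {76} ∉ τ. Therefore τ is NOT a topology.


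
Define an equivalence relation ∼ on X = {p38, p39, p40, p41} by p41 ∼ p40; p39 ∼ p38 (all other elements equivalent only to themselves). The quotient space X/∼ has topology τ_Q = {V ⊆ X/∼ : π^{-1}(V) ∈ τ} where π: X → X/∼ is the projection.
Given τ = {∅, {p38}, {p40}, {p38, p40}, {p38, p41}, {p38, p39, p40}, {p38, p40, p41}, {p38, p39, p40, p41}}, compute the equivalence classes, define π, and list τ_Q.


X/∼ = {[p38=p39], [p40=p41]}; |τ_Q| = 2.

Equivalence classes: [p38=p39], [p40=p41].
Quotient map π: X → X/∼ sends p38 ↦ [p38=p39], p39 ↦ [p38=p39], p40 ↦ [p40=p41], p41 ↦ [p40=p41].
For each subset V ⊆ X/∼, compute π^{-1}(V) ⊆ X and check whether π^{-1}(V) ∈ τ. V is open in τ_Q iff π^{-1}(V) ∈ τ.
  V = {}: π^{-1}(V) = ∅ ∈ τ ✓.
  V = {[p38=p39]}: π^{-1}(V) = {p38, p39} ∉ τ ✗.
  V = {[p40=p41]}: π^{-1}(V) = {p40, p41} ∉ τ ✗.
  V = {[p38=p39], [p40=p41]}: π^{-1}(V) = {p38, p39, p40, p41} ∈ τ ✓.
Open sets in the quotient: τ_Q = {{}, {[p38=p39], [p40=p41]}} (2 elements).


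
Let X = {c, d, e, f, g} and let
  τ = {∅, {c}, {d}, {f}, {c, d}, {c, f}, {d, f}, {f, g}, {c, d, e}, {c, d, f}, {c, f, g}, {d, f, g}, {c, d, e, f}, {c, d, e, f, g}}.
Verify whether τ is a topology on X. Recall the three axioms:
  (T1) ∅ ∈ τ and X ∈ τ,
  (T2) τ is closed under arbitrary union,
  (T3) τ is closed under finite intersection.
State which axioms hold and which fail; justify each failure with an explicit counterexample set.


τ is NOT a topology on X.

Axiom (T1): ∅ ∈ τ? Yes; X ∈ τ? Yes.
Axiom (T2/T3): check pairwise unions and intersections of members of τ.
Counterexample for (T2): {c} ∪ {d, f, g} = {c, d, f, g} ∉ τ. Therefore τ is NOT a topology.


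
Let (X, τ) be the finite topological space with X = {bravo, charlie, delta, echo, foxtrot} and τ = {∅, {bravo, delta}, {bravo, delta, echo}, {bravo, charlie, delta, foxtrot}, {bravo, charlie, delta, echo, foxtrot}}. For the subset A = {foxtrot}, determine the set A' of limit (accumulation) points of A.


A' = {charlie}

For each x ∈ X, list the open sets U ∈ τ with x ∈ U, then check whether U ∩ (A ∖ {x}) ≠ ∅ for every such U.
  x = bravo: open {bravo, delta} ∋ x has {bravo, delta} ∩ (A ∖ {bravo}) = ∅, so x is NOT a limit point.
  x = charlie: opens ∋ x are {bravo, charlie, delta, foxtrot}, {bravo, charlie, delta, echo, foxtrot}; each meets A ∖ {charlie}, so x IS a limit point.
  x = delta: open {bravo, delta} ∋ x has {bravo, delta} ∩ (A ∖ {delta}) = ∅, so x is NOT a limit point.
  x = echo: open {bravo, delta, echo} ∋ x has {bravo, delta, echo} ∩ (A ∖ {echo}) = ∅, so x is NOT a limit point.
  x = foxtrot: open {bravo, charlie, delta, foxtrot} ∋ x has {bravo, charlie, delta, foxtrot} ∩ (A ∖ {foxtrot}) = ∅, so x is NOT a limit point.
Collecting: A' = {charlie}.


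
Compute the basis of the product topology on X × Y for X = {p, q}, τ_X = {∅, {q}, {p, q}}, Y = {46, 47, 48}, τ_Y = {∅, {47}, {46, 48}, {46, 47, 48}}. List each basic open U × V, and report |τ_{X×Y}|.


Basis B = {∅ × ∅, {q} × {47}, {p, q} × {47}, {q} × {46, 48}, {q} × {46, 47, 48}, {p, q} × {46, 48}, {p, q} × {46, 47, 48}}; |τ_{X×Y}| = 9.

Enumerate products U × V with U ∈ τ_X, V ∈ τ_Y (deduplicated):
  ∅ × ∅ = {} (∅)
  {q} × {47} = {(q,47)}
  {p, q} × {47} = {(p,47), (q,47)}
  {q} × {46, 48} = {(q,46), (q,48)}
  {q} × {46, 47, 48} = {(q,46), (q,47), (q,48)}
  {p, q} × {46, 48} = {(p,46), (p,48), (q,46), (q,48)}
  {p, q} × {46, 47, 48} = {(p,46), (p,47), (p,48), (q,46), (q,47), (q,48)}
These 7 distinct sets form the basis B.
Close under arbitrary unions to get τ_{X×Y}; counting gives |τ_{X×Y}| = 9.


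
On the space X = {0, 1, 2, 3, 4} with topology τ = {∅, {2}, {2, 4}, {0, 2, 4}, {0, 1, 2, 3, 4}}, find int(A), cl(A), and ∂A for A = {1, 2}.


int(A) = {2}, cl(A) = {0, 1, 2, 3, 4}, ∂A = {0, 1, 3, 4}.

Closed sets in (X, τ) are complements of opens:
  closed(X, τ) = {∅, {1, 3}, {0, 1, 3}, {0, 1, 3, 4}, {0, 1, 2, 3, 4}}.
int(A) = ⋃ {U ∈ τ : U ⊆ A}. Opens contained in A: ∅, {2}.
Taking the union of these: int(A) = {2}.
cl(A) = ⋂ {C closed : A ⊆ C}. Closed sets containing A: {0, 1, 2, 3, 4}.
Intersecting these: cl(A) = {0, 1, 2, 3, 4}.
∂A = cl(A) ∖ int(A) = {0, 1, 2, 3, 4} ∖ {2} = {0, 1, 3, 4}.


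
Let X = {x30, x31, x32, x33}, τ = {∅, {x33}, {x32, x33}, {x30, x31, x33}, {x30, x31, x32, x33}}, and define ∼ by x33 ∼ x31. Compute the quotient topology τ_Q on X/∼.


X/∼ = {[x30], [x31=x33], [x32]}; |τ_Q| = 3.

Equivalence classes: [x30], [x31=x33], [x32].
Quotient map π: X → X/∼ sends x30 ↦ [x30], x31 ↦ [x31=x33], x32 ↦ [x32], x33 ↦ [x31=x33].
For each subset V ⊆ X/∼, compute π^{-1}(V) ⊆ X and check whether π^{-1}(V) ∈ τ. V is open in τ_Q iff π^{-1}(V) ∈ τ.
  V = {}: π^{-1}(V) = ∅ ∈ τ ✓.
  V = {[x30]}: π^{-1}(V) = {x30} ∉ τ ✗.
  V = {[x31=x33]}: π^{-1}(V) = {x31, x33} ∉ τ ✗.
  V = {[x30], [x31=x33]}: π^{-1}(V) = {x30, x31, x33} ∈ τ ✓.
  V = {[x32]}: π^{-1}(V) = {x32} ∉ τ ✗.
  V = {[x30], [x32]}: π^{-1}(V) = {x30, x32} ∉ τ ✗.
  V = {[x31=x33], [x32]}: π^{-1}(V) = {x31, x32, x33} ∉ τ ✗.
  V = {[x30], [x31=x33], [x32]}: π^{-1}(V) = {x30, x31, x32, x33} ∈ τ ✓.
Open sets in the quotient: τ_Q = {{}, {[x30], [x31=x33]}, {[x30], [x31=x33], [x32]}} (3 elements).


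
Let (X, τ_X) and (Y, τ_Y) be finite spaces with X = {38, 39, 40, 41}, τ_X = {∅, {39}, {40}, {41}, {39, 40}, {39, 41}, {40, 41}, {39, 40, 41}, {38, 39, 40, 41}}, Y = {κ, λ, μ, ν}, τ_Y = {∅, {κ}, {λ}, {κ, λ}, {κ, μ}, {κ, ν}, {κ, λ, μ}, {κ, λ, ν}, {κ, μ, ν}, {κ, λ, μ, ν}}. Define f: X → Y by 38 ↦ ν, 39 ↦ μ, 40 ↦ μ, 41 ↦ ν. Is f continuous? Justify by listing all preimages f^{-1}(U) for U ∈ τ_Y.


f is NOT continuous.

Compute f^{-1}(U) for each U ∈ τ_Y:
  U = ∅: f^{-1}(U) = ∅ ∈ τ_X ✓.
  U = {κ}: f^{-1}(U) = ∅ ∈ τ_X ✓.
  U = {λ}: f^{-1}(U) = ∅ ∈ τ_X ✓.
  U = {κ, λ}: f^{-1}(U) = ∅ ∈ τ_X ✓.
  U = {κ, μ}: f^{-1}(U) = {39, 40} ∈ τ_X ✓.
  U = {κ, ν}: f^{-1}(U) = {38, 41} ∉ τ_X ✗.
  U = {κ, λ, μ}: f^{-1}(U) = {39, 40} ∈ τ_X ✓.
  U = {κ, λ, ν}: f^{-1}(U) = {38, 41} ∉ τ_X ✗.
  U = {κ, μ, ν}: f^{-1}(U) = {38, 39, 40, 41} ∈ τ_X ✓.
  U = {κ, λ, μ, ν}: f^{-1}(U) = {38, 39, 40, 41} ∈ τ_X ✓.
Found U = {κ, ν} with f^{-1}(U) = {38, 41} not in τ_X. Therefore f is NOT continuous.


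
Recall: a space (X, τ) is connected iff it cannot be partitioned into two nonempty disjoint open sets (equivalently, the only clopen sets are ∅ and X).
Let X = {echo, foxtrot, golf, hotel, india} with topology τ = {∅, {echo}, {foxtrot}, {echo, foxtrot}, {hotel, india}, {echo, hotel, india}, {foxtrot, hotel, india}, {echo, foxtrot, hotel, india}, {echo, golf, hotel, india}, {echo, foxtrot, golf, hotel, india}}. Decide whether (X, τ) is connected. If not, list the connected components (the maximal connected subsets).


(X, τ) is disconnected; components = [{foxtrot}, {echo, golf, hotel, india}].

Find clopen sets (U ∈ τ with X ∖ U ∈ τ):
  U = ∅, X ∖ U = {echo, foxtrot, golf, hotel, india} — both open, so U is clopen.
  U = {foxtrot}, X ∖ U = {echo, golf, hotel, india} — both open, so U is clopen.
  U = {echo, golf, hotel, india}, X ∖ U = {foxtrot} — both open, so U is clopen.
  U = {echo, foxtrot, golf, hotel, india}, X ∖ U = ∅ — both open, so U is clopen.
Nontrivial clopen(s) exist: e.g. {foxtrot}. So (X, τ) is disconnected.
Compute connected components by grouping points that agree on all clopens:
  component: {foxtrot}
  component: {echo, golf, hotel, india}


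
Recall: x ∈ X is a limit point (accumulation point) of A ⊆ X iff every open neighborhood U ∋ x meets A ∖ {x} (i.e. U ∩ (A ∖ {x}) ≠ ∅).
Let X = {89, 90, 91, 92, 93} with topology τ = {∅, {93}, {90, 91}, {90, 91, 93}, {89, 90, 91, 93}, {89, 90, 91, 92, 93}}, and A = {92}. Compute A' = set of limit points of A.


A' = ∅

For each x ∈ X, list the open sets U ∈ τ with x ∈ U, then check whether U ∩ (A ∖ {x}) ≠ ∅ for every such U.
  x = 89: open {89, 90, 91, 93} ∋ x has {89, 90, 91, 93} ∩ (A ∖ {89}) = ∅, so x is NOT a limit point.
  x = 90: open {90, 91} ∋ x has {90, 91} ∩ (A ∖ {90}) = ∅, so x is NOT a limit point.
  x = 91: open {90, 91} ∋ x has {90, 91} ∩ (A ∖ {91}) = ∅, so x is NOT a limit point.
  x = 92: open {89, 90, 91, 92, 93} ∋ x has {89, 90, 91, 92, 93} ∩ (A ∖ {92}) = ∅, so x is NOT a limit point.
  x = 93: open {93} ∋ x has {93} ∩ (A ∖ {93}) = ∅, so x is NOT a limit point.
Collecting: A' = ∅.


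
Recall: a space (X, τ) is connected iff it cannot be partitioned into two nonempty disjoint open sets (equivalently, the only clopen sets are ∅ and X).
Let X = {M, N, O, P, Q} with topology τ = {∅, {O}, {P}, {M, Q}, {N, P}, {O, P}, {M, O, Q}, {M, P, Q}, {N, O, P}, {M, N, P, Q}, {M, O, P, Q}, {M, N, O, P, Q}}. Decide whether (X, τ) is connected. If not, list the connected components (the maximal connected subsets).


(X, τ) is disconnected; components = [{O}, {M, Q}, {N, P}].

Find clopen sets (U ∈ τ with X ∖ U ∈ τ):
  U = ∅, X ∖ U = {M, N, O, P, Q} — both open, so U is clopen.
  U = {O}, X ∖ U = {M, N, P, Q} — both open, so U is clopen.
  U = {M, Q}, X ∖ U = {N, O, P} — both open, so U is clopen.
  U = {N, P}, X ∖ U = {M, O, Q} — both open, so U is clopen.
  U = {M, O, Q}, X ∖ U = {N, P} — both open, so U is clopen.
  U = {N, O, P}, X ∖ U = {M, Q} — both open, so U is clopen.
  U = {M, N, P, Q}, X ∖ U = {O} — both open, so U is clopen.
  U = {M, N, O, P, Q}, X ∖ U = ∅ — both open, so U is clopen.
Nontrivial clopen(s) exist: e.g. {N, O, P}. So (X, τ) is disconnected.
Compute connected components by grouping points that agree on all clopens:
  component: {O}
  component: {M, Q}
  component: {N, P}


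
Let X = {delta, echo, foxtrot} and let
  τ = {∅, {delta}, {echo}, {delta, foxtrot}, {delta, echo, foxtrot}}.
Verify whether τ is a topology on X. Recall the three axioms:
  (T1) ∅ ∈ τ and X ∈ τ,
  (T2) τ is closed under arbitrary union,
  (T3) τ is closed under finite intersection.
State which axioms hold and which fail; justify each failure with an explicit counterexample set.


τ is NOT a topology on X.

Axiom (T1): ∅ ∈ τ? Yes; X ∈ τ? Yes.
Axiom (T2/T3): check pairwise unions and intersections of members of τ.
Counterexample for (T2): {delta} ∪ {echo} = {delta, echo} ∉ τ. Therefore τ is NOT a topology.


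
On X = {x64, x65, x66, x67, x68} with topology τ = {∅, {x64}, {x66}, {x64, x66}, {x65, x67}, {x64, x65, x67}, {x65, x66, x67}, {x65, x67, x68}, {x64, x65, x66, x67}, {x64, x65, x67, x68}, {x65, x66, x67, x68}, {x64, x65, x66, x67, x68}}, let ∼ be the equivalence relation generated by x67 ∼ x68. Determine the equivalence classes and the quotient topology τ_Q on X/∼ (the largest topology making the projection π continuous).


X/∼ = {[x64], [x65], [x66], [x67=x68]}; |τ_Q| = 8.

Equivalence classes: [x64], [x65], [x66], [x67=x68].
Quotient map π: X → X/∼ sends x64 ↦ [x64], x65 ↦ [x65], x66 ↦ [x66], x67 ↦ [x67=x68], x68 ↦ [x67=x68].
For each subset V ⊆ X/∼, compute π^{-1}(V) ⊆ X and check whether π^{-1}(V) ∈ τ. V is open in τ_Q iff π^{-1}(V) ∈ τ.
  V = {}: π^{-1}(V) = ∅ ∈ τ ✓.
  V = {[x64]}: π^{-1}(V) = {x64} ∈ τ ✓.
  V = {[x65]}: π^{-1}(V) = {x65} ∉ τ ✗.
  V = {[x64], [x65]}: π^{-1}(V) = {x64, x65} ∉ τ ✗.
  V = {[x66]}: π^{-1}(V) = {x66} ∈ τ ✓.
  V = {[x64], [x66]}: π^{-1}(V) = {x64, x66} ∈ τ ✓.
  V = {[x65], [x66]}: π^{-1}(V) = {x65, x66} ∉ τ ✗.
  V = {[x64], [x65], [x66]}: π^{-1}(V) = {x64, x65, x66} ∉ τ ✗.
  V = {[x67=x68]}: π^{-1}(V) = {x67, x68} ∉ τ ✗.
  V = {[x64], [x67=x68]}: π^{-1}(V) = {x64, x67, x68} ∉ τ ✗.
  V = {[x65], [x67=x68]}: π^{-1}(V) = {x65, x67, x68} ∈ τ ✓.
  V = {[x64], [x65], [x67=x68]}: π^{-1}(V) = {x64, x65, x67, x68} ∈ τ ✓.
  V = {[x66], [x67=x68]}: π^{-1}(V) = {x66, x67, x68} ∉ τ ✗.
  V = {[x64], [x66], [x67=x68]}: π^{-1}(V) = {x64, x66, x67, x68} ∉ τ ✗.
  V = {[x65], [x66], [x67=x68]}: π^{-1}(V) = {x65, x66, x67, x68} ∈ τ ✓.
  V = {[x64], [x65], [x66], [x67=x68]}: π^{-1}(V) = {x64, x65, x66, x67, x68} ∈ τ ✓.
Open sets in the quotient: τ_Q = {{}, {[x64]}, {[x66]}, {[x64], [x66]}, {[x65], [x67=x68]}, {[x64], [x65], [x67=x68]}, {[x65], [x66], [x67=x68]}, {[x64], [x65], [x66], [x67=x68]}} (8 elements).


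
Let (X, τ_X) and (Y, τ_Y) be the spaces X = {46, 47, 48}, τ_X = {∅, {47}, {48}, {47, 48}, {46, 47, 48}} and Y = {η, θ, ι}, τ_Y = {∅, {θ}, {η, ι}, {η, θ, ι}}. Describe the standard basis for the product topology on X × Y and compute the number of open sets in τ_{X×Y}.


Basis B = {∅ × ∅, {47} × {θ}, {48} × {θ}, {47} × {η, ι}, {47, 48} × {θ}, {48} × {η, ι}, {46, 47, 48} × {θ}, {47} × {η, θ, ι}, {48} × {η, θ, ι}, {47, 48} × {η, ι}, {46, 47, 48} × {η, ι}, {47, 48} × {η, θ, ι}, {46, 47, 48} × {η, θ, ι}}; |τ_{X×Y}| = 25.

Enumerate products U × V with U ∈ τ_X, V ∈ τ_Y (deduplicated):
  ∅ × ∅ = {} (∅)
  {47} × {θ} = {(47,θ)}
  {48} × {θ} = {(48,θ)}
  {47} × {η, ι} = {(47,η), (47,ι)}
  {47, 48} × {θ} = {(47,θ), (48,θ)}
  {48} × {η, ι} = {(48,η), (48,ι)}
  {46, 47, 48} × {θ} = {(46,θ), (47,θ), (48,θ)}
  {47} × {η, θ, ι} = {(47,η), (47,θ), (47,ι)}
  {48} × {η, θ, ι} = {(48,η), (48,θ), (48,ι)}
  {47, 48} × {η, ι} = {(47,η), (47,ι), (48,η), (48,ι)}
  {46, 47, 48} × {η, ι} = {(46,η), (46,ι), (47,η), (47,ι), (48,η), (48,ι)}
  {47, 48} × {η, θ, ι} = {(47,η), (47,θ), (47,ι), (48,η), (48,θ), (48,ι)}
  {46, 47, 48} × {η, θ, ι} = {(46,η), (46,θ), (46,ι), (47,η), (47,θ), (47,ι), (48,η), (48,θ), (48,ι)}
These 13 distinct sets form the basis B.
Close under arbitrary unions to get τ_{X×Y}; counting gives |τ_{X×Y}| = 25.


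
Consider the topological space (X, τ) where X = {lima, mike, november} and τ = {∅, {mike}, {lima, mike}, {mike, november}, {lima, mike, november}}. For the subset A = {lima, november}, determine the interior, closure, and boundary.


int(A) = ∅, cl(A) = {lima, november}, ∂A = {lima, november}.

Closed sets in (X, τ) are complements of opens:
  closed(X, τ) = {∅, {lima}, {november}, {lima, november}, {lima, mike, november}}.
int(A) = ⋃ {U ∈ τ : U ⊆ A}. Opens contained in A: ∅.
Taking the union of these: int(A) = ∅.
cl(A) = ⋂ {C closed : A ⊆ C}. Closed sets containing A: {lima, november}, {lima, mike, november}.
Intersecting these: cl(A) = {lima, november}.
∂A = cl(A) ∖ int(A) = {lima, november} ∖ ∅ = {lima, november}.


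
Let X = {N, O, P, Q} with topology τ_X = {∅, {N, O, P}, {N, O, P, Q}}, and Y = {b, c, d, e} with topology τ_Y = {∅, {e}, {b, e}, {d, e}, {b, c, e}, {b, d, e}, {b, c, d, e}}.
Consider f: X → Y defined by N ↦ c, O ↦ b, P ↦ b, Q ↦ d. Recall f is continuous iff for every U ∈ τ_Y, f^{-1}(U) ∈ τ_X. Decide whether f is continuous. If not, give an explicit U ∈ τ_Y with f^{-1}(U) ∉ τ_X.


f is NOT continuous.

Compute f^{-1}(U) for each U ∈ τ_Y:
  U = ∅: f^{-1}(U) = ∅ ∈ τ_X ✓.
  U = {e}: f^{-1}(U) = ∅ ∈ τ_X ✓.
  U = {b, e}: f^{-1}(U) = {O, P} ∉ τ_X ✗.
  U = {d, e}: f^{-1}(U) = {Q} ∉ τ_X ✗.
  U = {b, c, e}: f^{-1}(U) = {N, O, P} ∈ τ_X ✓.
  U = {b, d, e}: f^{-1}(U) = {O, P, Q} ∉ τ_X ✗.
  U = {b, c, d, e}: f^{-1}(U) = {N, O, P, Q} ∈ τ_X ✓.
Found U = {b, e} with f^{-1}(U) = {O, P} not in τ_X. Therefore f is NOT continuous.


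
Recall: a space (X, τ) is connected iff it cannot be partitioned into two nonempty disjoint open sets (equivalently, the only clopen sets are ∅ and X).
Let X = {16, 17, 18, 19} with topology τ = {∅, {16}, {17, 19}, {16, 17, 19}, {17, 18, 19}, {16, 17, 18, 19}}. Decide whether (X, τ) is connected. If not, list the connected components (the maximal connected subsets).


(X, τ) is disconnected; components = [{16}, {17, 18, 19}].

Find clopen sets (U ∈ τ with X ∖ U ∈ τ):
  U = ∅, X ∖ U = {16, 17, 18, 19} — both open, so U is clopen.
  U = {16}, X ∖ U = {17, 18, 19} — both open, so U is clopen.
  U = {17, 18, 19}, X ∖ U = {16} — both open, so U is clopen.
  U = {16, 17, 18, 19}, X ∖ U = ∅ — both open, so U is clopen.
Nontrivial clopen(s) exist: e.g. {17, 18, 19}. So (X, τ) is disconnected.
Compute connected components by grouping points that agree on all clopens:
  component: {16}
  component: {17, 18, 19}


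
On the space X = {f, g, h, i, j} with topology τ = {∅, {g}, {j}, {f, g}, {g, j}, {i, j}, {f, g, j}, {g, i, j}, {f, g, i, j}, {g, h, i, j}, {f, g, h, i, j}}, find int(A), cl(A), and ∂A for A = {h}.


int(A) = ∅, cl(A) = {h}, ∂A = {h}.

Closed sets in (X, τ) are complements of opens:
  closed(X, τ) = {∅, {f}, {h}, {f, h}, {h, i}, {f, g, h}, {f, h, i}, {h, i, j}, {f, g, h, i}, {f, h, i, j}, {f, g, h, i, j}}.
int(A) = ⋃ {U ∈ τ : U ⊆ A}. Opens contained in A: ∅.
Taking the union of these: int(A) = ∅.
cl(A) = ⋂ {C closed : A ⊆ C}. Closed sets containing A: {h}, {f, h}, {h, i}, {f, g, h}, {f, h, i}, {h, i, j}, {f, g, h, i}, {f, h, i, j}, {f, g, h, i, j}.
Intersecting these: cl(A) = {h}.
∂A = cl(A) ∖ int(A) = {h} ∖ ∅ = {h}.


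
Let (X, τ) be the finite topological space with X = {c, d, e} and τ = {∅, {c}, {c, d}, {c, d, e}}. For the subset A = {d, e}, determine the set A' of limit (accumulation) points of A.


A' = {e}

For each x ∈ X, list the open sets U ∈ τ with x ∈ U, then check whether U ∩ (A ∖ {x}) ≠ ∅ for every such U.
  x = c: open {c} ∋ x has {c} ∩ (A ∖ {c}) = ∅, so x is NOT a limit point.
  x = d: open {c, d} ∋ x has {c, d} ∩ (A ∖ {d}) = ∅, so x is NOT a limit point.
  x = e: opens ∋ x are {c, d, e}; each meets A ∖ {e}, so x IS a limit point.
Collecting: A' = {e}.


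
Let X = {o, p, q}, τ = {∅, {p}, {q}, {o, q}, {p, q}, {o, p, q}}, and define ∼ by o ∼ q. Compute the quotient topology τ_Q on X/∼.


X/∼ = {[o=q], [p]}; |τ_Q| = 4.

Equivalence classes: [o=q], [p].
Quotient map π: X → X/∼ sends o ↦ [o=q], p ↦ [p], q ↦ [o=q].
For each subset V ⊆ X/∼, compute π^{-1}(V) ⊆ X and check whether π^{-1}(V) ∈ τ. V is open in τ_Q iff π^{-1}(V) ∈ τ.
  V = {}: π^{-1}(V) = ∅ ∈ τ ✓.
  V = {[o=q]}: π^{-1}(V) = {o, q} ∈ τ ✓.
  V = {[p]}: π^{-1}(V) = {p} ∈ τ ✓.
  V = {[o=q], [p]}: π^{-1}(V) = {o, p, q} ∈ τ ✓.
Open sets in the quotient: τ_Q = {{}, {[o=q]}, {[p]}, {[o=q], [p]}} (4 elements).


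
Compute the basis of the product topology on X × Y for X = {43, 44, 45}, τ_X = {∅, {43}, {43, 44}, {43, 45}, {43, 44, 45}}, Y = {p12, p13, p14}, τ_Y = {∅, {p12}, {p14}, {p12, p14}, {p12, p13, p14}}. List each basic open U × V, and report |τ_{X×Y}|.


Basis B = {∅ × ∅, {43} × {p12}, {43} × {p14}, {43} × {p12, p14}, {43, 44} × {p12}, {43, 45} × {p12}, {43, 44} × {p14}, {43, 45} × {p14}, {43} × {p12, p13, p14}, {43, 44, 45} × {p12}, {43, 44, 45} × {p14}, {43, 44} × {p12, p14}, {43, 45} × {p12, p14}, {43, 44} × {p12, p13, p14}, {43, 45} × {p12, p13, p14}, {43, 44, 45} × {p12, p14}, {43, 44, 45} × {p12, p13, p14}}; |τ_{X×Y}| = 50.

Enumerate products U × V with U ∈ τ_X, V ∈ τ_Y (deduplicated):
  ∅ × ∅ = {} (∅)
  {43} × {p12} = {(43,p12)}
  {43} × {p14} = {(43,p14)}
  {43} × {p12, p14} = {(43,p12), (43,p14)}
  {43, 44} × {p12} = {(43,p12), (44,p12)}
  {43, 45} × {p12} = {(43,p12), (45,p12)}
  {43, 44} × {p14} = {(43,p14), (44,p14)}
  {43, 45} × {p14} = {(43,p14), (45,p14)}
  {43} × {p12, p13, p14} = {(43,p12), (43,p13), (43,p14)}
  {43, 44, 45} × {p12} = {(43,p12), (44,p12), (45,p12)}
  {43, 44, 45} × {p14} = {(43,p14), (44,p14), (45,p14)}
  {43, 44} × {p12, p14} = {(43,p12), (43,p14), (44,p12), (44,p14)}
  {43, 45} × {p12, p14} = {(43,p12), (43,p14), (45,p12), (45,p14)}
  {43, 44} × {p12, p13, p14} = {(43,p12), (43,p13), (43,p14), (44,p12), (44,p13), (44,p14)}
  {43, 45} × {p12, p13, p14} = {(43,p12), (43,p13), (43,p14), (45,p12), (45,p13), (45,p14)}
  {43, 44, 45} × {p12, p14} = {(43,p12), (43,p14), (44,p12), (44,p14), (45,p12), (45,p14)}
  {43, 44, 45} × {p12, p13, p14} = {(43,p12), (43,p13), (43,p14), (44,p12), (44,p13), (44,p14), (45,p12), (45,p13), (45,p14)}
These 17 distinct sets form the basis B.
Close under arbitrary unions to get τ_{X×Y}; counting gives |τ_{X×Y}| = 50.


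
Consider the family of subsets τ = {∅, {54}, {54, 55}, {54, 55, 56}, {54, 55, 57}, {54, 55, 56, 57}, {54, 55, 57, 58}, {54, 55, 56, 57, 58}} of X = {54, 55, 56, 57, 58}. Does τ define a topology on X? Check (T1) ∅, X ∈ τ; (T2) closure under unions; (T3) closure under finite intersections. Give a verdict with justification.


τ IS a topology on X.

Axiom (T1): ∅ ∈ τ? Yes; X ∈ τ? Yes.
Axiom (T2/T3): check pairwise unions and intersections of members of τ.
All pairwise intersections and unions checked — each lies in τ. Therefore τ satisfies (T1), (T2), (T3): it IS a topology on X.


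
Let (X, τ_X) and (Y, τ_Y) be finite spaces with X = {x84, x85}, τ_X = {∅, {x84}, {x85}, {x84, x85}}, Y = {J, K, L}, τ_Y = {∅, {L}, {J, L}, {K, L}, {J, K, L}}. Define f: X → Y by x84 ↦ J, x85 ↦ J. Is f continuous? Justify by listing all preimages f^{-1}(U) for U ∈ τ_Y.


f IS continuous.

Compute f^{-1}(U) for each U ∈ τ_Y:
  U = ∅: f^{-1}(U) = ∅ ∈ τ_X ✓.
  U = {L}: f^{-1}(U) = ∅ ∈ τ_X ✓.
  U = {J, L}: f^{-1}(U) = {x84, x85} ∈ τ_X ✓.
  U = {K, L}: f^{-1}(U) = ∅ ∈ τ_X ✓.
  U = {J, K, L}: f^{-1}(U) = {x84, x85} ∈ τ_X ✓.
Every preimage lies in τ_X, so f IS continuous.


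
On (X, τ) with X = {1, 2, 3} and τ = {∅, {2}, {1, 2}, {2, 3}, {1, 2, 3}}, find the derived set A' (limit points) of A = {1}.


A' = ∅

For each x ∈ X, list the open sets U ∈ τ with x ∈ U, then check whether U ∩ (A ∖ {x}) ≠ ∅ for every such U.
  x = 1: open {1, 2} ∋ x has {1, 2} ∩ (A ∖ {1}) = ∅, so x is NOT a limit point.
  x = 2: open {2} ∋ x has {2} ∩ (A ∖ {2}) = ∅, so x is NOT a limit point.
  x = 3: open {2, 3} ∋ x has {2, 3} ∩ (A ∖ {3}) = ∅, so x is NOT a limit point.
Collecting: A' = ∅.


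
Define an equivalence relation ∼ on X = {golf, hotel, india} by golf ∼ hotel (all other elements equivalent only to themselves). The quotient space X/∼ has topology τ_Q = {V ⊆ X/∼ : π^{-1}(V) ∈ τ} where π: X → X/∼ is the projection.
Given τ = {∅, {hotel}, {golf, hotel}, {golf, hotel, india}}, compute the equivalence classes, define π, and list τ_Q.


X/∼ = {[golf=hotel], [india]}; |τ_Q| = 3.

Equivalence classes: [golf=hotel], [india].
Quotient map π: X → X/∼ sends golf ↦ [golf=hotel], hotel ↦ [golf=hotel], india ↦ [india].
For each subset V ⊆ X/∼, compute π^{-1}(V) ⊆ X and check whether π^{-1}(V) ∈ τ. V is open in τ_Q iff π^{-1}(V) ∈ τ.
  V = {}: π^{-1}(V) = ∅ ∈ τ ✓.
  V = {[golf=hotel]}: π^{-1}(V) = {golf, hotel} ∈ τ ✓.
  V = {[india]}: π^{-1}(V) = {india} ∉ τ ✗.
  V = {[golf=hotel], [india]}: π^{-1}(V) = {golf, hotel, india} ∈ τ ✓.
Open sets in the quotient: τ_Q = {{}, {[golf=hotel]}, {[golf=hotel], [india]}} (3 elements).


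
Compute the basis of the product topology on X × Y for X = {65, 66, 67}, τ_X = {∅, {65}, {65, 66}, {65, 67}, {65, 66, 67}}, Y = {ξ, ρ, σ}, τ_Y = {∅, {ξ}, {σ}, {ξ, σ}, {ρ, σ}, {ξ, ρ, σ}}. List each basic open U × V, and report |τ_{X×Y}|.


Basis B = {∅ × ∅, {65} × {ξ}, {65} × {σ}, {65} × {ξ, σ}, {65, 66} × {ξ}, {65, 67} × {ξ}, {65} × {ρ, σ}, {65, 66} × {σ}, {65, 67} × {σ}, {65} × {ξ, ρ, σ}, {65, 66, 67} × {ξ}, {65, 66, 67} × {σ}, {65, 66} × {ξ, σ}, {65, 67} × {ξ, σ}, {65, 66} × {ρ, σ}, {65, 67} × {ρ, σ}, {65, 66} × {ξ, ρ, σ}, {65, 67} × {ξ, ρ, σ}, {65, 66, 67} × {ξ, σ}, {65, 66, 67} × {ρ, σ}, {65, 66, 67} × {ξ, ρ, σ}}; |τ_{X×Y}| = 70.

Enumerate products U × V with U ∈ τ_X, V ∈ τ_Y (deduplicated):
  ∅ × ∅ = {} (∅)
  {65} × {ξ} = {(65,ξ)}
  {65} × {σ} = {(65,σ)}
  {65} × {ξ, σ} = {(65,ξ), (65,σ)}
  {65, 66} × {ξ} = {(65,ξ), (66,ξ)}
  {65, 67} × {ξ} = {(65,ξ), (67,ξ)}
  {65} × {ρ, σ} = {(65,ρ), (65,σ)}
  {65, 66} × {σ} = {(65,σ), (66,σ)}
  {65, 67} × {σ} = {(65,σ), (67,σ)}
  {65} × {ξ, ρ, σ} = {(65,ξ), (65,ρ), (65,σ)}
  {65, 66, 67} × {ξ} = {(65,ξ), (66,ξ), (67,ξ)}
  {65, 66, 67} × {σ} = {(65,σ), (66,σ), (67,σ)}
  {65, 66} × {ξ, σ} = {(65,ξ), (65,σ), (66,ξ), (66,σ)}
  {65, 67} × {ξ, σ} = {(65,ξ), (65,σ), (67,ξ), (67,σ)}
  {65, 66} × {ρ, σ} = {(65,ρ), (65,σ), (66,ρ), (66,σ)}
  {65, 67} × {ρ, σ} = {(65,ρ), (65,σ), (67,ρ), (67,σ)}
  {65, 66} × {ξ, ρ, σ} = {(65,ξ), (65,ρ), (65,σ), (66,ξ), (66,ρ), (66,σ)}
  {65, 67} × {ξ, ρ, σ} = {(65,ξ), (65,ρ), (65,σ), (67,ξ), (67,ρ), (67,σ)}
  {65, 66, 67} × {ξ, σ} = {(65,ξ), (65,σ), (66,ξ), (66,σ), (67,ξ), (67,σ)}
  {65, 66, 67} × {ρ, σ} = {(65,ρ), (65,σ), (66,ρ), (66,σ), (67,ρ), (67,σ)}
  {65, 66, 67} × {ξ, ρ, σ} = {(65,ξ), (65,ρ), (65,σ), (66,ξ), (66,ρ), (66,σ), (67,ξ), (67,ρ), (67,σ)}
These 21 distinct sets form the basis B.
Close under arbitrary unions to get τ_{X×Y}; counting gives |τ_{X×Y}| = 70.
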